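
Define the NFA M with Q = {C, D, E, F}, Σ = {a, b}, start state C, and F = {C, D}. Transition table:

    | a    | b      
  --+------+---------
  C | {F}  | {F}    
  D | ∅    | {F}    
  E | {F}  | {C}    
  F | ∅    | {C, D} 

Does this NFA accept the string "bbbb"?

Start in {C}.
Read 'b': C→{F}; now {F}.
Read 'b': F→{C, D}; now {C, D}.
Read 'b': C→{F}, D→{F}; now {F}.
Read 'b': F→{C, D}; now {C, D}.
The final set {C, D} contains the accepting states C, D.

Yes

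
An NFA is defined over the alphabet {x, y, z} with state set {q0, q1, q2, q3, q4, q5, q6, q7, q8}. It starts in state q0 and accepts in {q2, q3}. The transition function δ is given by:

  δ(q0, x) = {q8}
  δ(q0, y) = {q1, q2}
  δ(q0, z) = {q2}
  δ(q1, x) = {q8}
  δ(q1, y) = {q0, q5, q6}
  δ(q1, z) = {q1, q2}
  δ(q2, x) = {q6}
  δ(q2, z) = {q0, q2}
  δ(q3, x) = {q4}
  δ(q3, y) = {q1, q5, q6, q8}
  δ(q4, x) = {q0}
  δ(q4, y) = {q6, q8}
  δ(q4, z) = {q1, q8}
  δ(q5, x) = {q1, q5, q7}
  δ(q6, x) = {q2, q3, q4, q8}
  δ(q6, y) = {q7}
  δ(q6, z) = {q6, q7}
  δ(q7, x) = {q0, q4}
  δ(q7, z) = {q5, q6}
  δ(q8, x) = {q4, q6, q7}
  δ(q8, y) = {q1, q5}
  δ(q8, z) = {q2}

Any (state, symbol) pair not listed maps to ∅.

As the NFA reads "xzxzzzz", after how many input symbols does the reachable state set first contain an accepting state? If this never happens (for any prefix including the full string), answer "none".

Start in {q0}.
Read 'x': {q0} → {q8}.
Read 'z': {q8} → {q2}.
None of the earlier sets intersect F, but {q2} does.

2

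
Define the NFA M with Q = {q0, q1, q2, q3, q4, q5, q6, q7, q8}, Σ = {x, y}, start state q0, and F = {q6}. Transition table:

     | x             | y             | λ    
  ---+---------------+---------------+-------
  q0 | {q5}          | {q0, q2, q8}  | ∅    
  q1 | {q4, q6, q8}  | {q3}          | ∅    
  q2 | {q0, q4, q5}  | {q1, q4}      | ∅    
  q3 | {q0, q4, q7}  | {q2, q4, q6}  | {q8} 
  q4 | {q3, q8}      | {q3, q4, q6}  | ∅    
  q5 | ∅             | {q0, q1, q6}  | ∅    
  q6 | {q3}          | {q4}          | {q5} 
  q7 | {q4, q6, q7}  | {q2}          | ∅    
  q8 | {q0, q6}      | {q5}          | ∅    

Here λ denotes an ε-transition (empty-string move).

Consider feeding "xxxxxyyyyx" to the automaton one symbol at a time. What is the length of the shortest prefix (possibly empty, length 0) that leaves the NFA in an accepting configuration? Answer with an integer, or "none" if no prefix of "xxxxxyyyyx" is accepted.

none

Start in {q0}.
Read 'x': {q0} → {q5}.
Read 'x': {q5} → ∅.
The set is empty and remains empty for the remaining 8 symbols.
No reachable set along the way intersects F.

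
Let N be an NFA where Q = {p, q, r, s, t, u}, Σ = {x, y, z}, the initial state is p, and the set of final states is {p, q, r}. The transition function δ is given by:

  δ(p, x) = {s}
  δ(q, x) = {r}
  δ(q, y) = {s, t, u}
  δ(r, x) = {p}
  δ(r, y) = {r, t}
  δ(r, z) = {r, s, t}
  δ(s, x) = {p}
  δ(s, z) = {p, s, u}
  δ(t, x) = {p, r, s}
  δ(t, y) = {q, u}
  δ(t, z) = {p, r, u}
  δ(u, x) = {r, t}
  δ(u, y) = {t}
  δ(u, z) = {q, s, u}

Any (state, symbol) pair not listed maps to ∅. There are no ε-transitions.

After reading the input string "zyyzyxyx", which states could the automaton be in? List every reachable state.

∅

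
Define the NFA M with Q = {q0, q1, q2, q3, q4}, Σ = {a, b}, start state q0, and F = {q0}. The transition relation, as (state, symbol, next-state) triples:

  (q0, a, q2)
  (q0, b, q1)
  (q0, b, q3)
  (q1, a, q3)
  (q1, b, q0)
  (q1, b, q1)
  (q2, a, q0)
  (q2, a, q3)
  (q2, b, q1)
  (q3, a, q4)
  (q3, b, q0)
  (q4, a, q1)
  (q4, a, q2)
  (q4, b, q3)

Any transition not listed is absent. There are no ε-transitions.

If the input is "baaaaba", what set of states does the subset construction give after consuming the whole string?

Start in {q0}.
Read 'b': q0→{q1, q3}; now {q1, q3}.
Read 'a': q1→{q3}, q3→{q4}; now {q3, q4}.
Read 'a': q3→{q4}, q4→{q1, q2}; now {q1, q2, q4}.
Read 'a': q1→{q3}, q2→{q0, q3}, q4→{q1, q2}; now {q0, q1, q2, q3}.
Read 'a': q0→{q2}, q1→{q3}, q2→{q0, q3}, q3→{q4}; now {q0, q2, q3, q4}.
Read 'b': q0→{q1, q3}, q2→{q1}, q3→{q0}, q4→{q3}; now {q0, q1, q3}.
Read 'a': q0→{q2}, q1→{q3}, q3→{q4}; now {q2, q3, q4}.

{q2, q3, q4}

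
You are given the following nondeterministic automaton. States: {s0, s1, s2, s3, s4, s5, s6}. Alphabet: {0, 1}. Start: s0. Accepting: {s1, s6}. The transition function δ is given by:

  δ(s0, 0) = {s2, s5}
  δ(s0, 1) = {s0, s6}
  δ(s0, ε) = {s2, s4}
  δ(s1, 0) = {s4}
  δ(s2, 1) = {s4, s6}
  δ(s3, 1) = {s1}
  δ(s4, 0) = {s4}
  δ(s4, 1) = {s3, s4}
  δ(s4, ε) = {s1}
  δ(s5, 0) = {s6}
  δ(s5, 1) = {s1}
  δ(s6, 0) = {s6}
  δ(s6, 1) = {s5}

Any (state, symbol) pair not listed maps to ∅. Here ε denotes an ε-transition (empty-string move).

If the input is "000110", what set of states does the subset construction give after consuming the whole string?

Start: ε-closure({s0}) = {s0, s1, s2, s4}.
Read '0': {s0, s1, s2, s4} → {s1, s2, s4, s5}.
Read '0': {s1, s2, s4, s5} → {s1, s4, s6}.
Read '0': {s1, s4, s6} → {s1, s4, s6}.
Read '1': {s1, s4, s6} → {s1, s3, s4, s5}.
Read '1': {s1, s3, s4, s5} → {s1, s3, s4}.
Read '0': {s1, s3, s4} → {s1, s4}.

{s1, s4}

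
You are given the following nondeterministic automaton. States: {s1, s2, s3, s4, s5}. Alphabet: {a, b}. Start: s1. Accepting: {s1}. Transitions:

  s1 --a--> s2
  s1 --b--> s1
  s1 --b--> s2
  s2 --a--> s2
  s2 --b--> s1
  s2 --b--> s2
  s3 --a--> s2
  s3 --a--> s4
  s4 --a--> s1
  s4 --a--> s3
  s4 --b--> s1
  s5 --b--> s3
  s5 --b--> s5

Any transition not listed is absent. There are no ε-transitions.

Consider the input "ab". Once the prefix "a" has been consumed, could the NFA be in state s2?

Yes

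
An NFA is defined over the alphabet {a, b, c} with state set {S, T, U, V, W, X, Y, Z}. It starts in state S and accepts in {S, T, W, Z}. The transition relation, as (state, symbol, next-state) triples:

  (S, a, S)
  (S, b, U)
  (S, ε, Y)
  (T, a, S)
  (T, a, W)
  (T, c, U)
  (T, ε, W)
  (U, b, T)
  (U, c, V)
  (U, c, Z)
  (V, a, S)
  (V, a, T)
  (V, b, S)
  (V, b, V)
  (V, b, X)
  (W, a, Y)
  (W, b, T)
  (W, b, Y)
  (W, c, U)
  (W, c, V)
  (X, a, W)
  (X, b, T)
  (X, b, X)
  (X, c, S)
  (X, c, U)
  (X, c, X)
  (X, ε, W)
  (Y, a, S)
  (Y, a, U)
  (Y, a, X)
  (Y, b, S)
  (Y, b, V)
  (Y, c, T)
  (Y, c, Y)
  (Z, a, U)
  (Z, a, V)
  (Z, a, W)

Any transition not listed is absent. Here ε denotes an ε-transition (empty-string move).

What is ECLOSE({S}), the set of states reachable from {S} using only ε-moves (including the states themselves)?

Begin with {S}.
ε-move S → Y; add Y.

{S, Y}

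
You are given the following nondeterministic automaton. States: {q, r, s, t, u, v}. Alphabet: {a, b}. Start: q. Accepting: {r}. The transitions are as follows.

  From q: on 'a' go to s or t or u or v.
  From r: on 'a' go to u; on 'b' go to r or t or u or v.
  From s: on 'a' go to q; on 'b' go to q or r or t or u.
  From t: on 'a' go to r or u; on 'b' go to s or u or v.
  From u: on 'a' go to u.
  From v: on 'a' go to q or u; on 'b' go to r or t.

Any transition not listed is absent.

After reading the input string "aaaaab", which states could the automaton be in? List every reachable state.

{q, r, s, t, u, v}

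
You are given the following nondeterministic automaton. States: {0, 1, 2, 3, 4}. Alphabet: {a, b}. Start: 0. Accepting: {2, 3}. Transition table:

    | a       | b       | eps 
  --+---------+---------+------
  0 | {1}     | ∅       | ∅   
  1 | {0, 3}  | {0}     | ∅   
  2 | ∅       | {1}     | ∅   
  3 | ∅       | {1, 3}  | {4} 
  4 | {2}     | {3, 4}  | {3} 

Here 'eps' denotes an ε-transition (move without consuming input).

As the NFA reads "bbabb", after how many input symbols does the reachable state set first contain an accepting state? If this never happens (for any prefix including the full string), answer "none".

Start in {0}.
Read 'b': 0→∅; now ∅.
The set is empty and remains empty for the remaining 4 symbols.
No reachable set along the way intersects F.

none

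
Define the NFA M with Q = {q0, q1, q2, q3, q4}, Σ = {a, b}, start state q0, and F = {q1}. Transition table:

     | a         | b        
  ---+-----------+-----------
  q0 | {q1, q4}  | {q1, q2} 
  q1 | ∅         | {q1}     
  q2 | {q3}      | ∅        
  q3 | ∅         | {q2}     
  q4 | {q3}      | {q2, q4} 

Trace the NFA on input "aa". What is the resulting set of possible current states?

Start in {q0}.
Read 'a': {q0} → {q1, q4}.
Read 'a': {q1, q4} → {q3}.

{q3}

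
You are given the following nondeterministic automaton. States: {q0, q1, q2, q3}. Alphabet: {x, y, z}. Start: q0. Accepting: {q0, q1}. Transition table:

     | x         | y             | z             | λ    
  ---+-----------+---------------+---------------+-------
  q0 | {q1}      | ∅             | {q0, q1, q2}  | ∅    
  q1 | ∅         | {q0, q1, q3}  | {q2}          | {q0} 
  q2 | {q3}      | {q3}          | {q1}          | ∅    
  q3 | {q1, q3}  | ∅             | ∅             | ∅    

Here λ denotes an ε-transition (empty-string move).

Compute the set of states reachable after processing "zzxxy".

Start in {q0}.
Read 'z': {q0} → {q0, q1, q2}.
Read 'z': {q0, q1, q2} → {q0, q1, q2}.
Read 'x': {q0, q1, q2} → {q0, q1, q3}.
Read 'x': {q0, q1, q3} → {q0, q1, q3}.
Read 'y': {q0, q1, q3} → {q0, q1, q3}.

{q0, q1, q3}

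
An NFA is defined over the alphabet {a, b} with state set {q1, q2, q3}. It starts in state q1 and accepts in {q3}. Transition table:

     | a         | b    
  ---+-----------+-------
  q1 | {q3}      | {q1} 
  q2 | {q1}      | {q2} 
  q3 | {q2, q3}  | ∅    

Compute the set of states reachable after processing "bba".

{q3}

Start in {q1}.
Read 'b': {q1} → {q1}.
Read 'b': {q1} → {q1}.
Read 'a': {q1} → {q3}.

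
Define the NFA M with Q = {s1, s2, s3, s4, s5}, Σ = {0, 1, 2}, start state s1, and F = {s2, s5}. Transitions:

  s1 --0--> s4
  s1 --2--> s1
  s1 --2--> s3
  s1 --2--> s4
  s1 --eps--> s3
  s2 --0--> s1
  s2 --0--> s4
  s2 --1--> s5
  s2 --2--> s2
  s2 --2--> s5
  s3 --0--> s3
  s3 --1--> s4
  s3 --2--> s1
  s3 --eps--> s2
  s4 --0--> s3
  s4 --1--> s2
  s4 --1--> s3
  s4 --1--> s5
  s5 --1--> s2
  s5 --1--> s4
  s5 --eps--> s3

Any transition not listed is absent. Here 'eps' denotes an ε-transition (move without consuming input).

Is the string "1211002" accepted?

Start: ε-closure({s1}) = {s1, s2, s3}.
Read '1': {s1, s2, s3} → {s2, s3, s4, s5}.
Read '2': {s2, s3, s4, s5} → {s1, s2, s3, s5}.
Read '1': {s1, s2, s3, s5} → {s2, s3, s4, s5}.
Read '1': {s2, s3, s4, s5} → {s2, s3, s4, s5}.
Read '0': {s2, s3, s4, s5} → {s1, s2, s3, s4}.
Read '0': {s1, s2, s3, s4} → {s1, s2, s3, s4}.
Read '2': {s1, s2, s3, s4} → {s1, s2, s3, s4, s5}.
The final set {s1, s2, s3, s4, s5} contains the accepting states s2, s5.

Yes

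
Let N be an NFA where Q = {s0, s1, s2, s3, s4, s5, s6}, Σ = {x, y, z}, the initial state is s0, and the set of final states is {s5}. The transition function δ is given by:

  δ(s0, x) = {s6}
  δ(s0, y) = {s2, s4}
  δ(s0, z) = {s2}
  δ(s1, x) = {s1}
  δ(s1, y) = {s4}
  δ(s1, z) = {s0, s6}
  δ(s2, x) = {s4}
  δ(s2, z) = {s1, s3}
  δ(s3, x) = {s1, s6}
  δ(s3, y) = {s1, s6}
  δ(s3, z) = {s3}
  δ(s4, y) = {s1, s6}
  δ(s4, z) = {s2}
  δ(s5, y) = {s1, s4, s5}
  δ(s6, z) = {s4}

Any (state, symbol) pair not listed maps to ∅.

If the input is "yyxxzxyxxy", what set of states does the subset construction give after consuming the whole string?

∅

Start in {s0}.
Read 'y': s0→{s2, s4}; now {s2, s4}.
Read 'y': s2→∅, s4→{s1, s6}; now {s1, s6}.
Read 'x': s1→{s1}, s6→∅; now {s1}.
Read 'x': s1→{s1}; now {s1}.
Read 'z': s1→{s0, s6}; now {s0, s6}.
Read 'x': s0→{s6}, s6→∅; now {s6}.
Read 'y': s6→∅; now ∅.
The set is empty and remains empty for the remaining 3 symbols.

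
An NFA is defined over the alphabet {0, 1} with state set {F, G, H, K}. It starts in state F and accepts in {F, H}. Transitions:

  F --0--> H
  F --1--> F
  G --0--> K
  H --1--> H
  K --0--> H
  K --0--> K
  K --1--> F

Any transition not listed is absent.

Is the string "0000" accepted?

Start in {F}.
Read '0': {F} → {H}.
Read '0': {H} → ∅.
The set is empty and remains empty for the remaining 2 symbols.
The final set ∅ contains no accepting state.

No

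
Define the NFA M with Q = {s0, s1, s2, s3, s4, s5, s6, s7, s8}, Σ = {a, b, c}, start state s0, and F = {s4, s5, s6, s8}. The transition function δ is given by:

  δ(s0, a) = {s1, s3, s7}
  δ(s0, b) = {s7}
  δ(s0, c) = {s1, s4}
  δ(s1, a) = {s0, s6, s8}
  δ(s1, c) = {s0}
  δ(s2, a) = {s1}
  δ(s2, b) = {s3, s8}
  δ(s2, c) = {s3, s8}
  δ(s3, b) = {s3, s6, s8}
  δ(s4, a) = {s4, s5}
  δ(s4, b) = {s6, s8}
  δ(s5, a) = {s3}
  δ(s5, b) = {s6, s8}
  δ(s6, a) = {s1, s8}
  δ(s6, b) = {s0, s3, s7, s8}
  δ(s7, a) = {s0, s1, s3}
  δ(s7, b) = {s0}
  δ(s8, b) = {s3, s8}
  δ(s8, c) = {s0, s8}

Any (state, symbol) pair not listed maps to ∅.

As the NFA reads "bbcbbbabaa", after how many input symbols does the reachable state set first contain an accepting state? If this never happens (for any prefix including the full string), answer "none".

Start in {s0}.
Read 'b': {s0} → {s7}.
Read 'b': {s7} → {s0}.
Read 'c': {s0} → {s1, s4}.
None of the earlier sets intersect F, but {s1, s4} does.

3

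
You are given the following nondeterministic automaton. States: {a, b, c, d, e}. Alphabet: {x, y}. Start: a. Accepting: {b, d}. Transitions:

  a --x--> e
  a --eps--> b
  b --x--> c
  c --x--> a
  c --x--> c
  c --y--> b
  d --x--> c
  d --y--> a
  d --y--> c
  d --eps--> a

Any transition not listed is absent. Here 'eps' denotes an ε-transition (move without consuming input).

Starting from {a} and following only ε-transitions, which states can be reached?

{a, b}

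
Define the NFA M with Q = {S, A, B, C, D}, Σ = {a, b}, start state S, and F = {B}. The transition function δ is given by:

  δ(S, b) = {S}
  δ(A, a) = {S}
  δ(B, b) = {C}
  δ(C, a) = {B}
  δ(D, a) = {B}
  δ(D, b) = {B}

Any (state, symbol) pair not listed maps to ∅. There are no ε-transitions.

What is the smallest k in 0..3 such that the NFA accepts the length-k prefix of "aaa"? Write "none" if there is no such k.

none

Start in {S}.
Read 'a': {S} → ∅.
The set is empty and remains empty for the remaining 2 symbols.
No reachable set along the way intersects F.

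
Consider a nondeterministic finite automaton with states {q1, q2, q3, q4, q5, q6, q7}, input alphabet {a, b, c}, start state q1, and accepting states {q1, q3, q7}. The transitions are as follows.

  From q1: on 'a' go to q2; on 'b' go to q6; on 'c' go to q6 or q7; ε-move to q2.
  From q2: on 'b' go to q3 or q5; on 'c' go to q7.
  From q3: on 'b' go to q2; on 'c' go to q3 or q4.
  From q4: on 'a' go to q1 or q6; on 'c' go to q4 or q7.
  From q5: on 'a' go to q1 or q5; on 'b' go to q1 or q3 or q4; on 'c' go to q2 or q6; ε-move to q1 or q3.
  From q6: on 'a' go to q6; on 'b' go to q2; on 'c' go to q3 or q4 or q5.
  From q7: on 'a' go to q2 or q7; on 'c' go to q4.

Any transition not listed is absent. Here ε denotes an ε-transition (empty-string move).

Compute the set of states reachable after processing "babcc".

Start: ε-closure({q1}) = {q1, q2}.
Read 'b': q1→{q6}, q2→{q3, q5}; union {q3, q5, q6}; ε-closure = {q1, q2, q3, q5, q6}.
Read 'a': q1→{q2}, q2→∅, q3→∅, q5→{q1, q5}, q6→{q6}; union {q1, q2, q5, q6}; ε-closure = {q1, q2, q3, q5, q6}.
Read 'b': q1→{q6}, q2→{q3, q5}, q3→{q2}, q5→{q1, q3, q4}, q6→{q2}; now {q1, q2, q3, q4, q5, q6}.
Read 'c': q1→{q6, q7}, q2→{q7}, q3→{q3, q4}, q4→{q4, q7}, q5→{q2, q6}, q6→{q3, q4, q5}; union {q2, q3, q4, q5, q6, q7}; ε-closure = {q1, q2, q3, q4, q5, q6, q7}.
Read 'c': q1→{q6, q7}, q2→{q7}, q3→{q3, q4}, q4→{q4, q7}, q5→{q2, q6}, q6→{q3, q4, q5}, q7→{q4}; union {q2, q3, q4, q5, q6, q7}; ε-closure = {q1, q2, q3, q4, q5, q6, q7}.

{q1, q2, q3, q4, q5, q6, q7}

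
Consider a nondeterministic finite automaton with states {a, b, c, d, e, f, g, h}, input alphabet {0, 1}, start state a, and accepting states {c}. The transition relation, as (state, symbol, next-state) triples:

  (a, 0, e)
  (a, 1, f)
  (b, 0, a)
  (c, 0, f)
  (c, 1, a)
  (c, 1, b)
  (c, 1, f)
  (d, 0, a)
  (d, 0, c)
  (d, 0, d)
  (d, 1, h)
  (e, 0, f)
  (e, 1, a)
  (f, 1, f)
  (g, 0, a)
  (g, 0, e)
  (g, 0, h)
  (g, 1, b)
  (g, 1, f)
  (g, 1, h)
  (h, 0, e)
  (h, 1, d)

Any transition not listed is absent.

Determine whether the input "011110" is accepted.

Start in {a}.
Read '0': a→{e}; now {e}.
Read '1': e→{a}; now {a}.
Read '1': a→{f}; now {f}.
Read '1': f→{f}; now {f}.
Read '1': f→{f}; now {f}.
Read '0': f→∅; now ∅.
The final set ∅ contains no accepting state.

No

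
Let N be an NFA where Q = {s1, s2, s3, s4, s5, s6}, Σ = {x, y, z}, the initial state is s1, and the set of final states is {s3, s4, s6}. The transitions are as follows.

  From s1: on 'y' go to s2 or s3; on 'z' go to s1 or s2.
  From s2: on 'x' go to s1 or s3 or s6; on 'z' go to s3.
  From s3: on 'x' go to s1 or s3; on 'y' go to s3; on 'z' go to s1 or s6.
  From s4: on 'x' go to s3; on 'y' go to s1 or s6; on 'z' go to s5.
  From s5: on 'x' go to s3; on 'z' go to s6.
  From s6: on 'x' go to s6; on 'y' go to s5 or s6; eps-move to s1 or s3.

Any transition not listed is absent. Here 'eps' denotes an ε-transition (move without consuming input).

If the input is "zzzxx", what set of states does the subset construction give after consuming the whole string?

{s1, s3, s6}

Start in {s1}.
Read 'z': s1→{s1, s2}; now {s1, s2}.
Read 'z': s1→{s1, s2}, s2→{s3}; now {s1, s2, s3}.
Read 'z': s1→{s1, s2}, s2→{s3}, s3→{s1, s6}; now {s1, s2, s3, s6}.
Read 'x': s1→∅, s2→{s1, s3, s6}, s3→{s1, s3}, s6→{s6}; now {s1, s3, s6}.
Read 'x': s1→∅, s3→{s1, s3}, s6→{s6}; now {s1, s3, s6}.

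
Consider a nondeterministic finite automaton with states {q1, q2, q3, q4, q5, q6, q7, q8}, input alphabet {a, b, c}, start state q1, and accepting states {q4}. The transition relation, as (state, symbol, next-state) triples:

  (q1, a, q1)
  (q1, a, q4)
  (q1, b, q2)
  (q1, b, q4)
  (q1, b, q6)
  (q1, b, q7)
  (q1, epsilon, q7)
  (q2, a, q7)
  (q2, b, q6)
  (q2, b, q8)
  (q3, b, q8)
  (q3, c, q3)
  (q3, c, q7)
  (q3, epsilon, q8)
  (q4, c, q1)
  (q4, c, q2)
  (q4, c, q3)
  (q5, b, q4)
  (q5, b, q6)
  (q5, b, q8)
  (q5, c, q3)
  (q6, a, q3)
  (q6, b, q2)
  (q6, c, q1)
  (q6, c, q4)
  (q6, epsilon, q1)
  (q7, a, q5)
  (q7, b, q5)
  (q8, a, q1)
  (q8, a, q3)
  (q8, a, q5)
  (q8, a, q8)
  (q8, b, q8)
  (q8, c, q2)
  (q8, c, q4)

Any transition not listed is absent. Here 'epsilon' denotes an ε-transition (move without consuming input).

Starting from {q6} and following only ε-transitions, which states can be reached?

{q1, q6, q7}

Begin with {q6}.
ε-move q6 → q1; add q1.
ε-move q1 → q7; add q7.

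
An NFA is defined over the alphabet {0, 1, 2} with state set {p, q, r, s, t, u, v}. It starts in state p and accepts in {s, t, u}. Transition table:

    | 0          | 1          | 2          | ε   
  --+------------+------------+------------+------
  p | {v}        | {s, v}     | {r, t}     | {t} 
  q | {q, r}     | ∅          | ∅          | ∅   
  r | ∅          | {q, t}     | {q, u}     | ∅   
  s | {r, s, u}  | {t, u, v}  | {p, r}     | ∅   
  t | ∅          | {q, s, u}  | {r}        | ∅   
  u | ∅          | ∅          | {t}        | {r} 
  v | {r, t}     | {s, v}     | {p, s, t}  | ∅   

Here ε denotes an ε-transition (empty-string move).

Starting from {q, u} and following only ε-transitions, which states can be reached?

Begin with {q, u}.
ε-move u → r; add r.

{q, r, u}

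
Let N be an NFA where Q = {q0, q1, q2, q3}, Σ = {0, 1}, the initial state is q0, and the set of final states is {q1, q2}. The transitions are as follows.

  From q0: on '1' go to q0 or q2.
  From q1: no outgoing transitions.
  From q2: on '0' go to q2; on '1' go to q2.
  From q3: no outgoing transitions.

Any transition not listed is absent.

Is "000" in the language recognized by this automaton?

No

Start in {q0}.
Read '0': q0→∅; now ∅.
The set is empty and remains empty for the remaining 2 symbols.
The final set ∅ contains no accepting state.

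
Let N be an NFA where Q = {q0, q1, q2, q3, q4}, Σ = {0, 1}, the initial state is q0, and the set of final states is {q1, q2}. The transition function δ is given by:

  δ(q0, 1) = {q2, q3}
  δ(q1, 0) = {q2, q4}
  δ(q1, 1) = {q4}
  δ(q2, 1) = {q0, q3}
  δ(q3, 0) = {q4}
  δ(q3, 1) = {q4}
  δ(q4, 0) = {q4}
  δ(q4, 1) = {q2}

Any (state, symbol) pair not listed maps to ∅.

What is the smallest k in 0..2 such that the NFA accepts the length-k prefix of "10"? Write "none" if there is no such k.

Start in {q0}.
Read '1': q0→{q2, q3}; now {q2, q3}.
None of the earlier sets intersect F, but {q2, q3} does.

1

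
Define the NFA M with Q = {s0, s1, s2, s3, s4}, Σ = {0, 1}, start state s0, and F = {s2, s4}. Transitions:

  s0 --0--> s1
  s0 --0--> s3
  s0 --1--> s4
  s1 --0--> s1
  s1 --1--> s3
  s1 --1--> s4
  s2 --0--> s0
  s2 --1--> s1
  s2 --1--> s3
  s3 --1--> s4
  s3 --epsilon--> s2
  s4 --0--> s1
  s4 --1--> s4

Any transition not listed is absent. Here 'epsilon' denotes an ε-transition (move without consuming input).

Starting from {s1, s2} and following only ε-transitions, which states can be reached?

Begin with {s1, s2}.
No ε-moves leave this set, so the closure equals the set itself.

{s1, s2}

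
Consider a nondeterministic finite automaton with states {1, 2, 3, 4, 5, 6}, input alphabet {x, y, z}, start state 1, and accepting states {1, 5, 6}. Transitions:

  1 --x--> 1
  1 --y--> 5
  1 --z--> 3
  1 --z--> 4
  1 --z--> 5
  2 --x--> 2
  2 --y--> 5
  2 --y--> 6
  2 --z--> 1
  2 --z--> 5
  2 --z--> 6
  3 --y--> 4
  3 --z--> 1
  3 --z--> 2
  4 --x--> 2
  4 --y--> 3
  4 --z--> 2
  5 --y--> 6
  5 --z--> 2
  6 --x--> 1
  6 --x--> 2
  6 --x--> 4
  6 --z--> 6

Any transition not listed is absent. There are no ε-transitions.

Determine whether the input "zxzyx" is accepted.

Yes

Start in {1}.
Read 'z': 1→{3, 4, 5}; now {3, 4, 5}.
Read 'x': 3→∅, 4→{2}, 5→∅; now {2}.
Read 'z': 2→{1, 5, 6}; now {1, 5, 6}.
Read 'y': 1→{5}, 5→{6}, 6→∅; now {5, 6}.
Read 'x': 5→∅, 6→{1, 2, 4}; now {1, 2, 4}.
The final set {1, 2, 4} contains the accepting state 1.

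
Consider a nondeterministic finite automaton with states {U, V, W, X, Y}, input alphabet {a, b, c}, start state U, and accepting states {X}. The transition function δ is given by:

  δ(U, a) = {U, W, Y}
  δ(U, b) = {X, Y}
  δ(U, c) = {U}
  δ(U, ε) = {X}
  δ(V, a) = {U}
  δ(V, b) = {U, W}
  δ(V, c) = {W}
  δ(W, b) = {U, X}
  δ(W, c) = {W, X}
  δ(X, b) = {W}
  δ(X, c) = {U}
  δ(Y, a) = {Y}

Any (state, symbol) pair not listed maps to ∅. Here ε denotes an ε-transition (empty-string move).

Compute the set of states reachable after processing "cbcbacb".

Start: ε-closure({U}) = {U, X}.
Read 'c': {U, X} → {U, X}.
Read 'b': {U, X} → {W, X, Y}.
Read 'c': {W, X, Y} → {U, W, X}.
Read 'b': {U, W, X} → {U, W, X, Y}.
Read 'a': {U, W, X, Y} → {U, W, X, Y}.
Read 'c': {U, W, X, Y} → {U, W, X}.
Read 'b': {U, W, X} → {U, W, X, Y}.

{U, W, X, Y}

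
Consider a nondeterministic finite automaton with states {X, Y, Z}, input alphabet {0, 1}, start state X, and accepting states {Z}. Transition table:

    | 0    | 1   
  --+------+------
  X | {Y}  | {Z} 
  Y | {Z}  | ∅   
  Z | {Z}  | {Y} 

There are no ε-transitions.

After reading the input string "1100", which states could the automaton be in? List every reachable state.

Start in {X}.
Read '1': {X} → {Z}.
Read '1': {Z} → {Y}.
Read '0': {Y} → {Z}.
Read '0': {Z} → {Z}.

{Z}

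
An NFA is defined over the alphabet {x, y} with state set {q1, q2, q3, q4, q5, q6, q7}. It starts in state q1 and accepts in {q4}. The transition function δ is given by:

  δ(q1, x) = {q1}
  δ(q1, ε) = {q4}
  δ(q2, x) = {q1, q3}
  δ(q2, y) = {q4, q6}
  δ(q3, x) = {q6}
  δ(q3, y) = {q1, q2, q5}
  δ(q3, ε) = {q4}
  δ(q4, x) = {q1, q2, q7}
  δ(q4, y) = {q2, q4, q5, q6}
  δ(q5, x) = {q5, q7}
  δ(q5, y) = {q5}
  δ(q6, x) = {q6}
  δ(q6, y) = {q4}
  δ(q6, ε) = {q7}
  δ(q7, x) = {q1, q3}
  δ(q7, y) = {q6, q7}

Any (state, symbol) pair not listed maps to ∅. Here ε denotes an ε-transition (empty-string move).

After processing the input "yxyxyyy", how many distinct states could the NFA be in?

5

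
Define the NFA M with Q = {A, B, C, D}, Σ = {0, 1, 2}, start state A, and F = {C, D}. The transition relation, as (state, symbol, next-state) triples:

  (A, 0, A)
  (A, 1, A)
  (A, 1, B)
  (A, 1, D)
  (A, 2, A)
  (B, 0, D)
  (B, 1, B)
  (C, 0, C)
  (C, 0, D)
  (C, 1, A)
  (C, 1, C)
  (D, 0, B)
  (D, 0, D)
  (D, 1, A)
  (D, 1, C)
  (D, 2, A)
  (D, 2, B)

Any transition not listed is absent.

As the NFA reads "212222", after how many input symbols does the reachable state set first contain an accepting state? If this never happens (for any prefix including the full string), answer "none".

2

Start in {A}.
Read '2': A→{A}; now {A}.
Read '1': A→{A, B, D}; now {A, B, D}.
None of the earlier sets intersect F, but {A, B, D} does.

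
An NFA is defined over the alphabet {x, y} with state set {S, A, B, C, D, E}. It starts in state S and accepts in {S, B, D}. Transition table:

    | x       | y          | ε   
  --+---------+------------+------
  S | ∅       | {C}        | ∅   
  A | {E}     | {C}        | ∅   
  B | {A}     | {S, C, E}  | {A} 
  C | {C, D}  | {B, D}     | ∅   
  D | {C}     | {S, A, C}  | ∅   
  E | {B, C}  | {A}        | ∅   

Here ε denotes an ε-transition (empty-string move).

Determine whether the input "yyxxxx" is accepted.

Start in {S}.
Read 'y': {S} → {C}.
Read 'y': {C} → {A, B, D}.
Read 'x': {A, B, D} → {A, C, E}.
Read 'x': {A, C, E} → {A, B, C, D, E}.
Read 'x': {A, B, C, D, E} → {A, B, C, D, E}.
Read 'x': {A, B, C, D, E} → {A, B, C, D, E}.
The final set {A, B, C, D, E} contains the accepting states B, D.

Yes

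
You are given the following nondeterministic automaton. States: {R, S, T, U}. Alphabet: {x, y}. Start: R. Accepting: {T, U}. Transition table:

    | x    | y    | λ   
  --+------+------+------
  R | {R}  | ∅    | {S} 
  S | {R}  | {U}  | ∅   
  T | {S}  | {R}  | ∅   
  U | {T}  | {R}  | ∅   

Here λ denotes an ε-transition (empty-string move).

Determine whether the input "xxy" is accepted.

Yes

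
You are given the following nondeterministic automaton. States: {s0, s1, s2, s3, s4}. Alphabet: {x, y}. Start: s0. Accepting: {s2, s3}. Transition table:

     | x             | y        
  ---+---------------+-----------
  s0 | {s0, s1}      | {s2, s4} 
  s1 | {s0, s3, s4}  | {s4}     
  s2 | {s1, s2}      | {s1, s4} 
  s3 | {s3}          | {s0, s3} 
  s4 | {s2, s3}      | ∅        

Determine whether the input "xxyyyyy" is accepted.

Start in {s0}.
Read 'x': {s0} → {s0, s1}.
Read 'x': {s0, s1} → {s0, s1, s3, s4}.
Read 'y': {s0, s1, s3, s4} → {s0, s2, s3, s4}.
Read 'y': {s0, s2, s3, s4} → {s0, s1, s2, s3, s4}.
Read 'y': {s0, s1, s2, s3, s4} → {s0, s1, s2, s3, s4}.
Read 'y': {s0, s1, s2, s3, s4} → {s0, s1, s2, s3, s4}.
Read 'y': {s0, s1, s2, s3, s4} → {s0, s1, s2, s3, s4}.
The final set {s0, s1, s2, s3, s4} contains the accepting states s2, s3.

Yes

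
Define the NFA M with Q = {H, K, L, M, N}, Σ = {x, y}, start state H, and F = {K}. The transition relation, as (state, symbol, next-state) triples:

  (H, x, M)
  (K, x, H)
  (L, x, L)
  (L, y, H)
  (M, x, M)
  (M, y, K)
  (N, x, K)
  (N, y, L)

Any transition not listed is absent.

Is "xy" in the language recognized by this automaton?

Start in {H}.
Read 'x': {H} → {M}.
Read 'y': {M} → {K}.
The final set {K} contains the accepting state K.

Yes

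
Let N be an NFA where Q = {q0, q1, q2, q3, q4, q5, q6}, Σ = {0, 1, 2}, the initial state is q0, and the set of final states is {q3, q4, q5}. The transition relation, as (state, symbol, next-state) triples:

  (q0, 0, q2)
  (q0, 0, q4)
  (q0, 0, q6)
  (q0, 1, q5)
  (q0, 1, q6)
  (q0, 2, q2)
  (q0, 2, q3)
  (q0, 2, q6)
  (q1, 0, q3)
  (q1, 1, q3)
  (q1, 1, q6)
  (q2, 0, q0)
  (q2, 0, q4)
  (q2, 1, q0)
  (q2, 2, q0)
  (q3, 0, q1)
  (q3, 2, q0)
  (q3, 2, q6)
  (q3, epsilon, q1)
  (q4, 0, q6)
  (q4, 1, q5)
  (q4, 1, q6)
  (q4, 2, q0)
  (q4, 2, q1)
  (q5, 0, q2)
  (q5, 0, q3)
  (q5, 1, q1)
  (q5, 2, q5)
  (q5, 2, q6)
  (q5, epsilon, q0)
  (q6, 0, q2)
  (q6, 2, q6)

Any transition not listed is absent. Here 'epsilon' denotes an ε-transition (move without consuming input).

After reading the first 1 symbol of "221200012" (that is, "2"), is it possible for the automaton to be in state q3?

Yes

Start in {q0}.
Read '2': q0→{q2, q3, q6}; union {q2, q3, q6}; ε-closure = {q1, q2, q3, q6}.
State q3 is in {q1, q2, q3, q6}.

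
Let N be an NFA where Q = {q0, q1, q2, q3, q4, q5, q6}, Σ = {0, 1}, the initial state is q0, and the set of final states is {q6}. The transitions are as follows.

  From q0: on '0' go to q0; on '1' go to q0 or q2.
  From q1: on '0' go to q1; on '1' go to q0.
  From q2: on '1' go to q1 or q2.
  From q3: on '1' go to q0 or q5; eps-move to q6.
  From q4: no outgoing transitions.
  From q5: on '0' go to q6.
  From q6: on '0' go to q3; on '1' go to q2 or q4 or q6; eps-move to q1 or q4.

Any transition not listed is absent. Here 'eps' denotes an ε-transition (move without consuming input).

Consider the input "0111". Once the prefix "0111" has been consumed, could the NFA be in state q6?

Start in {q0}.
Read '0': {q0} → {q0}.
Read '1': {q0} → {q0, q2}.
Read '1': {q0, q2} → {q0, q1, q2}.
Read '1': {q0, q1, q2} → {q0, q1, q2}.
State q6 is not in {q0, q1, q2}.

No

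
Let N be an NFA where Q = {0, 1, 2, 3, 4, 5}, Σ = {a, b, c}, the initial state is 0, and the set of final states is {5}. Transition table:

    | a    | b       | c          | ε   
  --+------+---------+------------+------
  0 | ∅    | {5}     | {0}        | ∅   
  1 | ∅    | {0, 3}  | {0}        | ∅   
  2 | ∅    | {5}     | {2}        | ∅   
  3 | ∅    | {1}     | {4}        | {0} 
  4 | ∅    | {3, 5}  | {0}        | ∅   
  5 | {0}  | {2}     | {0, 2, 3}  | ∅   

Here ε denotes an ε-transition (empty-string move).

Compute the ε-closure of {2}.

{2}

Begin with {2}.
No ε-moves leave this set, so the closure equals the set itself.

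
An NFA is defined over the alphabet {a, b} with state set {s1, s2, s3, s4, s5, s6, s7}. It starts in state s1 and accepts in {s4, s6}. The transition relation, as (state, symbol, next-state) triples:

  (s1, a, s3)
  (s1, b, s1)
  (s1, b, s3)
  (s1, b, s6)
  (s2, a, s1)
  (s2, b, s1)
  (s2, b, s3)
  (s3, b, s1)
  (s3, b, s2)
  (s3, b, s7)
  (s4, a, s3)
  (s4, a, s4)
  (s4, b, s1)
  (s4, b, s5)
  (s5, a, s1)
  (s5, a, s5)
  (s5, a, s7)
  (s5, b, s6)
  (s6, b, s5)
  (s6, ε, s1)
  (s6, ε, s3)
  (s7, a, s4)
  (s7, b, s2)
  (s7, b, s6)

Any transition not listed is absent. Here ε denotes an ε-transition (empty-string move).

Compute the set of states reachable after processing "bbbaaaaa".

Start in {s1}.
Read 'b': s1→{s1, s3, s6}; now {s1, s3, s6}.
Read 'b': s1→{s1, s3, s6}, s3→{s1, s2, s7}, s6→{s5}; now {s1, s2, s3, s5, s6, s7}.
Read 'b': s1→{s1, s3, s6}, s2→{s1, s3}, s3→{s1, s2, s7}, s5→{s6}, s6→{s5}, s7→{s2, s6}; now {s1, s2, s3, s5, s6, s7}.
Read 'a': s1→{s3}, s2→{s1}, s3→∅, s5→{s1, s5, s7}, s6→∅, s7→{s4}; now {s1, s3, s4, s5, s7}.
Read 'a': s1→{s3}, s3→∅, s4→{s3, s4}, s5→{s1, s5, s7}, s7→{s4}; now {s1, s3, s4, s5, s7}.
Read 'a': s1→{s3}, s3→∅, s4→{s3, s4}, s5→{s1, s5, s7}, s7→{s4}; now {s1, s3, s4, s5, s7}.
Read 'a': s1→{s3}, s3→∅, s4→{s3, s4}, s5→{s1, s5, s7}, s7→{s4}; now {s1, s3, s4, s5, s7}.
Read 'a': s1→{s3}, s3→∅, s4→{s3, s4}, s5→{s1, s5, s7}, s7→{s4}; now {s1, s3, s4, s5, s7}.

{s1, s3, s4, s5, s7}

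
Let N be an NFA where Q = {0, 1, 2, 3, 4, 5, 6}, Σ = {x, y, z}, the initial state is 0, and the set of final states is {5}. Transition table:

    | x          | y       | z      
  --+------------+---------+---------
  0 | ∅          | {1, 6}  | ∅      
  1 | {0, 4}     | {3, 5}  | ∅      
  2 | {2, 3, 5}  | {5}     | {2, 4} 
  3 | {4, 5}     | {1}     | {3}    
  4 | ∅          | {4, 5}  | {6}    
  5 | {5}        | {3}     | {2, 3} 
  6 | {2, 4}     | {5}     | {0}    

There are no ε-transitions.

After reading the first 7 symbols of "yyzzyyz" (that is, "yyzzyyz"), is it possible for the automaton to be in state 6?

Start in {0}.
Read 'y': 0→{1, 6}; now {1, 6}.
Read 'y': 1→{3, 5}, 6→{5}; now {3, 5}.
Read 'z': 3→{3}, 5→{2, 3}; now {2, 3}.
Read 'z': 2→{2, 4}, 3→{3}; now {2, 3, 4}.
Read 'y': 2→{5}, 3→{1}, 4→{4, 5}; now {1, 4, 5}.
Read 'y': 1→{3, 5}, 4→{4, 5}, 5→{3}; now {3, 4, 5}.
Read 'z': 3→{3}, 4→{6}, 5→{2, 3}; now {2, 3, 6}.
State 6 is in {2, 3, 6}.

Yes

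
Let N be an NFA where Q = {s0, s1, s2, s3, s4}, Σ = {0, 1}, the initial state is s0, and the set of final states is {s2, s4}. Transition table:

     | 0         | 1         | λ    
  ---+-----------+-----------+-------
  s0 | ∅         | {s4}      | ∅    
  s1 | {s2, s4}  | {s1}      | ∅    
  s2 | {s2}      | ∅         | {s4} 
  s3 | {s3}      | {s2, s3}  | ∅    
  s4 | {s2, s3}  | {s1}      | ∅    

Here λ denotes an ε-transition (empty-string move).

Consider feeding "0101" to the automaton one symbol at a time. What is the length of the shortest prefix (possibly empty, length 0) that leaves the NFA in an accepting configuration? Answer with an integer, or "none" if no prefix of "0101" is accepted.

Start in {s0}.
Read '0': s0→∅; now ∅.
The set is empty and remains empty for the remaining 3 symbols.
No reachable set along the way intersects F.

none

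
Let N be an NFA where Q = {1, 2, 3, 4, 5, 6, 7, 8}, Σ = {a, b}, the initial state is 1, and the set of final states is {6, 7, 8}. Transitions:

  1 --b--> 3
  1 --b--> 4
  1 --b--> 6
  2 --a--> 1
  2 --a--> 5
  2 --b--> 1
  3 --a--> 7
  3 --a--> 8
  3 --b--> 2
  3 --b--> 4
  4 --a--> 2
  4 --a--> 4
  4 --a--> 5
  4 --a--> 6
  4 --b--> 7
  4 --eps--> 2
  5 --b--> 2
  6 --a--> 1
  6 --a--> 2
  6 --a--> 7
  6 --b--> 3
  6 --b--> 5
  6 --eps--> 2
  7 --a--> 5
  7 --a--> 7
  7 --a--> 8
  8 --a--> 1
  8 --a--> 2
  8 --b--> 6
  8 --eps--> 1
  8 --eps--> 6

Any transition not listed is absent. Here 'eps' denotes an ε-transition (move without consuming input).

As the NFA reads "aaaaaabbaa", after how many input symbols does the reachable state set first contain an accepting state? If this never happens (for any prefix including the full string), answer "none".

none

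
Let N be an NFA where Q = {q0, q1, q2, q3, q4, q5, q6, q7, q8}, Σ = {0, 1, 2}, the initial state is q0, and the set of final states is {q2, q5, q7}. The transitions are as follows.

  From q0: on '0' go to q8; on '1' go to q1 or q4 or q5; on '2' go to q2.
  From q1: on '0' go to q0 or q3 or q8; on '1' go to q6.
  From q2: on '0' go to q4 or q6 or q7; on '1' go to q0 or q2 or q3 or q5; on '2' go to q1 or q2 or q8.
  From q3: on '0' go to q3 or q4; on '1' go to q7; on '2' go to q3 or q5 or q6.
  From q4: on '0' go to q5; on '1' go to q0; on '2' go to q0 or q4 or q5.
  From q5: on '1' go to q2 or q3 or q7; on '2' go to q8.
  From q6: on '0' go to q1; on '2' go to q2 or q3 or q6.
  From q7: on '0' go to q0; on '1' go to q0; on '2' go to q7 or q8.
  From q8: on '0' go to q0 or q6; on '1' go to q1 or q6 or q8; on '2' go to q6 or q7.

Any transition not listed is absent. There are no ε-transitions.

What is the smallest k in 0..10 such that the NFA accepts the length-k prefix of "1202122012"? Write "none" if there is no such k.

1

Start in {q0}.
Read '1': {q0} → {q1, q4, q5}.
None of the earlier sets intersect F, but {q1, q4, q5} does.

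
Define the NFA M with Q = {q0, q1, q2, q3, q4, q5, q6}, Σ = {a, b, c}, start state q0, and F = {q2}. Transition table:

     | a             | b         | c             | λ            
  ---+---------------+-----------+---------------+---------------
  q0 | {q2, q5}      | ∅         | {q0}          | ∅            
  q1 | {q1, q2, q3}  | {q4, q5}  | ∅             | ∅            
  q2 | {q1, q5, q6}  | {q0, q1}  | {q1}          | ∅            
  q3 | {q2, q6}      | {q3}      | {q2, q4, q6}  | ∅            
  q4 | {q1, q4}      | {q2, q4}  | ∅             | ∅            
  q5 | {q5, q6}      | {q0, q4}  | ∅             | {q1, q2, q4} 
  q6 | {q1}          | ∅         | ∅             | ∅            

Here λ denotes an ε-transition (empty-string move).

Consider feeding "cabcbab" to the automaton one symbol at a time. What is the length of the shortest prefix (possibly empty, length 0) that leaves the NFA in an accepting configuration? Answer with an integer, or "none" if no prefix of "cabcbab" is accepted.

2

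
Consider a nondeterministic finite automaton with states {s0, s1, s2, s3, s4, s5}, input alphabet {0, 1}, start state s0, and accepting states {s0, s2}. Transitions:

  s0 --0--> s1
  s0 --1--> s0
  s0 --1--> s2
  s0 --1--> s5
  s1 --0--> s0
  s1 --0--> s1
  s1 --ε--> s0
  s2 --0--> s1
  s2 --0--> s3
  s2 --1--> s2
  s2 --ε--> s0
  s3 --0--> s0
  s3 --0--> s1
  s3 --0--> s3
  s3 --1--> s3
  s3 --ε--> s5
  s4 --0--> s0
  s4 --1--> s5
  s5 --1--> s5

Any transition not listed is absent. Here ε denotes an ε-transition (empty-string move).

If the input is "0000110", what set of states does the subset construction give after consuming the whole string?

{s0, s1, s3, s5}

Start in {s0}.
Read '0': s0→{s1}; union {s1}; ε-closure = {s0, s1}.
Read '0': s0→{s1}, s1→{s0, s1}; now {s0, s1}.
Read '0': s0→{s1}, s1→{s0, s1}; now {s0, s1}.
Read '0': s0→{s1}, s1→{s0, s1}; now {s0, s1}.
Read '1': s0→{s0, s2, s5}, s1→∅; now {s0, s2, s5}.
Read '1': s0→{s0, s2, s5}, s2→{s2}, s5→{s5}; now {s0, s2, s5}.
Read '0': s0→{s1}, s2→{s1, s3}, s5→∅; union {s1, s3}; ε-closure = {s0, s1, s3, s5}.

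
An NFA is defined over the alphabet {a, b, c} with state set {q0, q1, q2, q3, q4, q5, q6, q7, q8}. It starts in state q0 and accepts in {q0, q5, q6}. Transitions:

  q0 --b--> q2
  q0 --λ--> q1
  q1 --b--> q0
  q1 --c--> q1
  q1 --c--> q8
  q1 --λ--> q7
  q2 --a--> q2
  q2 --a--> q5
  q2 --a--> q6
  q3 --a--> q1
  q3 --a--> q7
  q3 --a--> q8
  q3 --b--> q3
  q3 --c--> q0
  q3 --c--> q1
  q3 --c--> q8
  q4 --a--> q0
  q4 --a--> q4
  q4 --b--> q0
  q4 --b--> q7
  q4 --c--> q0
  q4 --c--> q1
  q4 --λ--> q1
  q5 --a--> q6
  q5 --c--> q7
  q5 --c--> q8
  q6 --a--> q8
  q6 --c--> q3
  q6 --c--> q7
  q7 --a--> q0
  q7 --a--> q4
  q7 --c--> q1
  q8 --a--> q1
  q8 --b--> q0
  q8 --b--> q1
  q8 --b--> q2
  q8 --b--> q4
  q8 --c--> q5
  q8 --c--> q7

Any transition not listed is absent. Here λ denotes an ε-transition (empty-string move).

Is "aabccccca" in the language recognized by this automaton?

Start: ε-closure({q0}) = {q0, q1, q7}.
Read 'a': q0→∅, q1→∅, q7→{q0, q4}; union {q0, q4}; ε-closure = {q0, q1, q4, q7}.
Read 'a': q0→∅, q1→∅, q4→{q0, q4}, q7→{q0, q4}; union {q0, q4}; ε-closure = {q0, q1, q4, q7}.
Read 'b': q0→{q2}, q1→{q0}, q4→{q0, q7}, q7→∅; union {q0, q2, q7}; ε-closure = {q0, q1, q2, q7}.
Read 'c': q0→∅, q1→{q1, q8}, q2→∅, q7→{q1}; union {q1, q8}; ε-closure = {q1, q7, q8}.
Read 'c': q1→{q1, q8}, q7→{q1}, q8→{q5, q7}; now {q1, q5, q7, q8}.
Read 'c': q1→{q1, q8}, q5→{q7, q8}, q7→{q1}, q8→{q5, q7}; now {q1, q5, q7, q8}.
Read 'c': q1→{q1, q8}, q5→{q7, q8}, q7→{q1}, q8→{q5, q7}; now {q1, q5, q7, q8}.
Read 'c': q1→{q1, q8}, q5→{q7, q8}, q7→{q1}, q8→{q5, q7}; now {q1, q5, q7, q8}.
Read 'a': q1→∅, q5→{q6}, q7→{q0, q4}, q8→{q1}; union {q0, q1, q4, q6}; ε-closure = {q0, q1, q4, q6, q7}.
The final set {q0, q1, q4, q6, q7} contains the accepting states q0, q6.

Yes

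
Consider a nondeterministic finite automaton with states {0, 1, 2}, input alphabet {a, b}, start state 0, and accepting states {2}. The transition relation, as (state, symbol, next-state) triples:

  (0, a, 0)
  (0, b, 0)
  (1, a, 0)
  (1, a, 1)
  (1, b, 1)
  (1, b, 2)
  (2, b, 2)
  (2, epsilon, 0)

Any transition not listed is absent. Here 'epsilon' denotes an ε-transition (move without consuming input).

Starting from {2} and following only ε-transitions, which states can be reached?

Begin with {2}.
ε-move 2 → 0; add 0.

{0, 2}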